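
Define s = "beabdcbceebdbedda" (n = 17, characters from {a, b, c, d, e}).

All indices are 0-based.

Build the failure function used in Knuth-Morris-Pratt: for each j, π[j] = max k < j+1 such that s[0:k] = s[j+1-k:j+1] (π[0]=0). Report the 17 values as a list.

[0, 0, 0, 1, 0, 0, 1, 0, 0, 0, 1, 0, 1, 2, 0, 0, 0]

π[0] = 0
j=1 s[j]='e': π[1]=0 (border '')
j=2 s[j]='a': π[2]=0 (border '')
j=3 s[j]='b': π[3]=1 (border 'b')
j=4 s[j]='d': k: 1→0; π[4]=0 (border '')
j=5 s[j]='c': π[5]=0 (border '')
j=6 s[j]='b': π[6]=1 (border 'b')
j=7 s[j]='c': k: 1→0; π[7]=0 (border '')
j=8 s[j]='e': π[8]=0 (border '')
j=9 s[j]='e': π[9]=0 (border '')
j=10 s[j]='b': π[10]=1 (border 'b')
j=11 s[j]='d': k: 1→0; π[11]=0 (border '')
j=12 s[j]='b': π[12]=1 (border 'b')
j=13 s[j]='e': π[13]=2 (border 'be')
j=14 s[j]='d': k: 2→0; π[14]=0 (border '')
j=15 s[j]='d': π[15]=0 (border '')
j=16 s[j]='a': π[16]=0 (border '')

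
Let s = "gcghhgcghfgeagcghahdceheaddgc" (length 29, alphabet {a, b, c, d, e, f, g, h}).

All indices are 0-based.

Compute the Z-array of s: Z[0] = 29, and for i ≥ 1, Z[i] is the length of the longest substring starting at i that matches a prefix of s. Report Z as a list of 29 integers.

[29, 0, 1, 0, 0, 4, 0, 1, 0, 0, 1, 0, 0, 4, 0, 1, 0, 0, 0, 0, 0, 0, 0, 0, 0, 0, 0, 2, 0]

Z[0]=29
i=1: i≥r, start 0; Z[1]=0
i=2: i≥r, start 0; Z[2]=1 grow→box=[2,3)
i=3: i≥r, start 0; Z[3]=0
i=4: i≥r, start 0; Z[4]=0
i=5: i≥r, start 0; Z[5]=4 grow→box=[5,9)
i=6: min(r-i=3, Z[1]=0)=0; Z[6]=0
i=7: min(r-i=2, Z[2]=1)=1; Z[7]=1
i=8: min(r-i=1, Z[3]=0)=0; Z[8]=0
i=9: i≥r, start 0; Z[9]=0
i=10: i≥r, start 0; Z[10]=1 grow→box=[10,11)
i=11: i≥r, start 0; Z[11]=0
i=12: i≥r, start 0; Z[12]=0
i=13: i≥r, start 0; Z[13]=4 grow→box=[13,17)
i=14: min(r-i=3, Z[1]=0)=0; Z[14]=0
i=15: min(r-i=2, Z[2]=1)=1; Z[15]=1
i=16: min(r-i=1, Z[3]=0)=0; Z[16]=0
i=17: i≥r, start 0; Z[17]=0
i=18: i≥r, start 0; Z[18]=0
i=19: i≥r, start 0; Z[19]=0
i=20: i≥r, start 0; Z[20]=0
i=21: i≥r, start 0; Z[21]=0
i=22: i≥r, start 0; Z[22]=0
i=23: i≥r, start 0; Z[23]=0
i=24: i≥r, start 0; Z[24]=0
i=25: i≥r, start 0; Z[25]=0
i=26: i≥r, start 0; Z[26]=0
i=27: i≥r, start 0; Z[27]=2 grow→box=[27,29)
i=28: min(r-i=1, Z[1]=0)=0; Z[28]=0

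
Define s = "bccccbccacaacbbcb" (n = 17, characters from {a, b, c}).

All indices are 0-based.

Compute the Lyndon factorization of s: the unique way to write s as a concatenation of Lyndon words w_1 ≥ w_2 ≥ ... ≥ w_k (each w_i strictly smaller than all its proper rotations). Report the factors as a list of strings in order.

["bcccc", "bcc", "ac", "aacbbcb"]

emit factor 1: 'bcccc' (i=0, period=5)
emit factor 2: 'bcc' (i=5, period=3)
emit factor 3: 'ac' (i=8, period=2)
emit factor 4: 'aacbbcb' (i=10, period=7)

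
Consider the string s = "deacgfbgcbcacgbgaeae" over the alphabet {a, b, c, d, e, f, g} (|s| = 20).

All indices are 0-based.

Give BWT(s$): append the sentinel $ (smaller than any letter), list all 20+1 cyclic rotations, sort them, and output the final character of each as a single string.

rank  rotation               last
    0  $deacgfbgcbcacgbgaeae  e
    1  acgbgaeae$deacgfbgcbc  c
    2  acgfbgcbcacgbgaeae$de  e
    3  ae$deacgfbgcbcacgbgae  e
    4  aeae$deacgfbgcbcacgbg  g
    5  bcacgbgaeae$deacgfbgc  c
    6  bgaeae$deacgfbgcbcacg  g
    7  bgcbcacgbgaeae$deacgf  f
    8  cacgbgaeae$deacgfbgcb  b
    9  cbcacgbgaeae$deacgfbg  g
   10  cgbgaeae$deacgfbgcbca  a
   11  cgfbgcbcacgbgaeae$dea  a
   12  deacgfbgcbcacgbgaeae$  $
   13  e$deacgfbgcbcacgbgaea  a
   14  eacgfbgcbcacgbgaeae$d  d
   15  eae$deacgfbgcbcacgbga  a
   16  fbgcbcacgbgaeae$deacg  g
   17  gaeae$deacgfbgcbcacgb  b
   18  gbgaeae$deacgfbgcbcac  c
   19  gcbcacgbgaeae$deacgfb  b
   20  gfbgcbcacgbgaeae$deac  c

eceegcgfbgaa$adagbcbc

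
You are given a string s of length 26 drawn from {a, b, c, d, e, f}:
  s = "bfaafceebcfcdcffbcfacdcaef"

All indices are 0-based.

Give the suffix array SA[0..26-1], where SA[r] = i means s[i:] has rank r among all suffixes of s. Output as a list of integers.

[2, 19, 23, 3, 16, 8, 0, 22, 20, 11, 5, 17, 9, 13, 21, 12, 7, 6, 24, 25, 1, 18, 15, 10, 4, 14]

rank | idx | suffix
   0 |   2 | aafceebcfcdcffbcfacdcaef
   1 |  19 | acdcaef
   2 |  23 | aef
   3 |   3 | afceebcfcdcffbcfacdcaef
   4 |  16 | bcfacdcaef
   5 |   8 | bcfcdcffbcfacdcaef
   6 |   0 | bfaafceebcfcdcffbcfacdcaef
   7 |  22 | caef
   8 |  20 | cdcaef
   9 |  11 | cdcffbcfacdcaef
  10 |   5 | ceebcfcdcffbcfacdcaef
  11 |  17 | cfacdcaef
  12 |   9 | cfcdcffbcfacdcaef
  13 |  13 | cffbcfacdcaef
  14 |  21 | dcaef
  15 |  12 | dcffbcfacdcaef
  16 |   7 | ebcfcdcffbcfacdcaef
  17 |   6 | eebcfcdcffbcfacdcaef
  18 |  24 | ef
  19 |  25 | f
  20 |   1 | faafceebcfcdcffbcfacdcaef
  21 |  18 | facdcaef
  22 |  15 | fbcfacdcaef
  23 |  10 | fcdcffbcfacdcaef
  24 |   4 | fceebcfcdcffbcfacdcaef
  25 |  14 | ffbcfacdcaef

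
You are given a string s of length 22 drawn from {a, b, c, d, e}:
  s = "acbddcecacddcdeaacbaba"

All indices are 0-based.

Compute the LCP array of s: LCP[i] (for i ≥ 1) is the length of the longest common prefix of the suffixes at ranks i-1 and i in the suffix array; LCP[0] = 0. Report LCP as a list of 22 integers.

[0, 1, 1, 1, 3, 2, 0, 2, 1, 0, 1, 2, 1, 2, 1, 0, 2, 1, 3, 1, 0, 1]

sorted suffixes:
  #0 SA[0]=21  'a'
  #1 SA[1]=15  'aacbaba'
  #2 SA[2]=19  'aba'
  #3 SA[3]=16  'acbaba'
  #4 SA[4]=0  'acbddcecacddcdeaacbaba'
  #5 SA[5]=8  'acddcdeaacbaba'
  #6 SA[6]=20  'ba'
  #7 SA[7]=18  'baba'
  #8 SA[8]=2  'bddcecacddcdeaacbaba'
  #9 SA[9]=7  'cacddcdeaacbaba'
  #10 SA[10]=17  'cbaba'
  #11 SA[11]=1  'cbddcecacddcdeaacbaba'
  #12 SA[12]=9  'cddcdeaacbaba'
  #13 SA[13]=12  'cdeaacbaba'
  #14 SA[14]=5  'cecacddcdeaacbaba'
  #15 SA[15]=11  'dcdeaacbaba'
  #16 SA[16]=4  'dcecacddcdeaacbaba'
  #17 SA[17]=10  'ddcdeaacbaba'
  #18 SA[18]=3  'ddcecacddcdeaacbaba'
  #19 SA[19]=13  'deaacbaba'
  #20 SA[20]=14  'eaacbaba'
  #21 SA[21]=6  'ecacddcdeaacbaba'

SA = [21, 15, 19, 16, 0, 8, 20, 18, 2, 7, 17, 1, 9, 12, 5, 11, 4, 10, 3, 13, 14, 6]
rank  pair      lcp
   1  s[21:],s[15:]  1  'a'
   2  s[15:],s[19:]  1  'a'
   3  s[19:],s[16:]  1  'a'
   4  s[16:],s[0:]  3  'acb'
   5  s[0:],s[8:]  2  'ac'
   6  s[8:],s[20:]  0  ''
   7  s[20:],s[18:]  2  'ba'
   8  s[18:],s[2:]  1  'b'
   9  s[2:],s[7:]  0  ''
  10  s[7:],s[17:]  1  'c'
  11  s[17:],s[1:]  2  'cb'
  12  s[1:],s[9:]  1  'c'
  13  s[9:],s[12:]  2  'cd'
  14  s[12:],s[5:]  1  'c'
  15  s[5:],s[11:]  0  ''
  16  s[11:],s[4:]  2  'dc'
  17  s[4:],s[10:]  1  'd'
  18  s[10:],s[3:]  3  'ddc'
  19  s[3:],s[13:]  1  'd'
  20  s[13:],s[14:]  0  ''
  21  s[14:],s[6:]  1  'e'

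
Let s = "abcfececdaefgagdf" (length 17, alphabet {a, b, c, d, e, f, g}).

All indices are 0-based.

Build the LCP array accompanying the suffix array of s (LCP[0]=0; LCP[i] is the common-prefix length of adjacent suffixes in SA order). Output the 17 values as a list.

[0, 1, 1, 0, 0, 1, 1, 0, 1, 0, 2, 1, 0, 1, 1, 0, 1]

sorted suffixes:
  #0 SA[0]=0  'abcfececdaefgagdf'
  #1 SA[1]=9  'aefgagdf'
  #2 SA[2]=13  'agdf'
  #3 SA[3]=1  'bcfececdaefgagdf'
  #4 SA[4]=7  'cdaefgagdf'
  #5 SA[5]=5  'cecdaefgagdf'
  #6 SA[6]=2  'cfececdaefgagdf'
  #7 SA[7]=8  'daefgagdf'
  #8 SA[8]=15  'df'
  #9 SA[9]=6  'ecdaefgagdf'
  #10 SA[10]=4  'ececdaefgagdf'
  #11 SA[11]=10  'efgagdf'
  #12 SA[12]=16  'f'
  #13 SA[13]=3  'fececdaefgagdf'
  #14 SA[14]=11  'fgagdf'
  #15 SA[15]=12  'gagdf'
  #16 SA[16]=14  'gdf'

SA = [0, 9, 13, 1, 7, 5, 2, 8, 15, 6, 4, 10, 16, 3, 11, 12, 14]
i: (SA[i-1],SA[i]) lcp shared
  1: (0,9) 1 'a'
  2: (9,13) 1 'a'
  3: (13,1) 0 ''
  4: (1,7) 0 ''
  5: (7,5) 1 'c'
  6: (5,2) 1 'c'
  7: (2,8) 0 ''
  8: (8,15) 1 'd'
  9: (15,6) 0 ''
  10: (6,4) 2 'ec'
  11: (4,10) 1 'e'
  12: (10,16) 0 ''
  13: (16,3) 1 'f'
  14: (3,11) 1 'f'
  15: (11,12) 0 ''
  16: (12,14) 1 'g'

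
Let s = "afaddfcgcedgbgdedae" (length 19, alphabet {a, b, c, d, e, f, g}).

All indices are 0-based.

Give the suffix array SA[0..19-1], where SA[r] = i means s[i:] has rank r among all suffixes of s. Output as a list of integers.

[2, 17, 0, 12, 8, 6, 16, 3, 14, 4, 10, 18, 15, 9, 1, 5, 11, 7, 13]

sorted suffixes:
  #0 SA[0]=2  'addfcgcedgbgdedae'
  #1 SA[1]=17  'ae'
  #2 SA[2]=0  'afaddfcgcedgbgdedae'
  #3 SA[3]=12  'bgdedae'
  #4 SA[4]=8  'cedgbgdedae'
  #5 SA[5]=6  'cgcedgbgdedae'
  #6 SA[6]=16  'dae'
  #7 SA[7]=3  'ddfcgcedgbgdedae'
  #8 SA[8]=14  'dedae'
  #9 SA[9]=4  'dfcgcedgbgdedae'
  #10 SA[10]=10  'dgbgdedae'
  #11 SA[11]=18  'e'
  #12 SA[12]=15  'edae'
  #13 SA[13]=9  'edgbgdedae'
  #14 SA[14]=1  'faddfcgcedgbgdedae'
  #15 SA[15]=5  'fcgcedgbgdedae'
  #16 SA[16]=11  'gbgdedae'
  #17 SA[17]=7  'gcedgbgdedae'
  #18 SA[18]=13  'gdedae'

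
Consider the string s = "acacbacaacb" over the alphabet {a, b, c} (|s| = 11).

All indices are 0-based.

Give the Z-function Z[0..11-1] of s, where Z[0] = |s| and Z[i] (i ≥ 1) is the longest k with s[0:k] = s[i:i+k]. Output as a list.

[11, 0, 2, 0, 0, 3, 0, 1, 2, 0, 0]

Z[0]=11
i=1: fresh scan; Z[1]=0
i=2: fresh scan; Z[2]=2 grow→box=[2,4)
i=3: min(r-i=1, Z[1]=0)=0; Z[3]=0
i=4: fresh scan; Z[4]=0
i=5: fresh scan; Z[5]=3 grow→box=[5,8)
i=6: min(r-i=2, Z[1]=0)=0; Z[6]=0
i=7: min(r-i=1, Z[2]=2)=1; Z[7]=1
i=8: fresh scan; Z[8]=2 grow→box=[8,10)
i=9: min(r-i=1, Z[1]=0)=0; Z[9]=0
i=10: fresh scan; Z[10]=0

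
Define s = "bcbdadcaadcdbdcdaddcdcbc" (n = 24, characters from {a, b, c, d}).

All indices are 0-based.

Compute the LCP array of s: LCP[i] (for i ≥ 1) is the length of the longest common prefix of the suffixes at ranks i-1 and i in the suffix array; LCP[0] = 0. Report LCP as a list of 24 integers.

[0, 1, 3, 2, 0, 2, 1, 2, 0, 1, 1, 2, 1, 2, 2, 0, 3, 1, 1, 2, 2, 3, 3, 1]

rank | idx | suffix
   0 |   7 | aadcdbdcdaddcdcbc
   1 |   4 | adcaadcdbdcdaddcdcbc
   2 |   8 | adcdbdcdaddcdcbc
   3 |  16 | addcdcbc
   4 |  22 | bc
   5 |   0 | bcbdadcaadcdbdcdaddcdcbc
   6 |   2 | bdadcaadcdbdcdaddcdcbc
   7 |  12 | bdcdaddcdcbc
   8 |  23 | c
   9 |   6 | caadcdbdcdaddcdcbc
  10 |  21 | cbc
  11 |   1 | cbdadcaadcdbdcdaddcdcbc
  12 |  14 | cdaddcdcbc
  13 |  10 | cdbdcdaddcdcbc
  14 |  19 | cdcbc
  15 |   3 | dadcaadcdbdcdaddcdcbc
  16 |  15 | daddcdcbc
  17 |  11 | dbdcdaddcdcbc
  18 |   5 | dcaadcdbdcdaddcdcbc
  19 |  20 | dcbc
  20 |  13 | dcdaddcdcbc
  21 |   9 | dcdbdcdaddcdcbc
  22 |  18 | dcdcbc
  23 |  17 | ddcdcbc

SA = [7, 4, 8, 16, 22, 0, 2, 12, 23, 6, 21, 1, 14, 10, 19, 3, 15, 11, 5, 20, 13, 9, 18, 17]
i: (SA[i-1],SA[i]) lcp shared
  1: (7,4) 1 'a'
  2: (4,8) 3 'adc'
  3: (8,16) 2 'ad'
  4: (16,22) 0 ''
  5: (22,0) 2 'bc'
  6: (0,2) 1 'b'
  7: (2,12) 2 'bd'
  8: (12,23) 0 ''
  9: (23,6) 1 'c'
  10: (6,21) 1 'c'
  11: (21,1) 2 'cb'
  12: (1,14) 1 'c'
  13: (14,10) 2 'cd'
  14: (10,19) 2 'cd'
  15: (19,3) 0 ''
  16: (3,15) 3 'dad'
  17: (15,11) 1 'd'
  18: (11,5) 1 'd'
  19: (5,20) 2 'dc'
  20: (20,13) 2 'dc'
  21: (13,9) 3 'dcd'
  22: (9,18) 3 'dcd'
  23: (18,17) 1 'd'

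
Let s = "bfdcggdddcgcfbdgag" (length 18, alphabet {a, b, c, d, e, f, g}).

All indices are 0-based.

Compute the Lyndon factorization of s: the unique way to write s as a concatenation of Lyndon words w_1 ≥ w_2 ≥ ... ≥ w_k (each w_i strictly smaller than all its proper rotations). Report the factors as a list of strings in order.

["bfdcggdddcgcf", "bdg", "ag"]

emit factor 1: 'bfdcggdddcgcf' (i=0, period=13)
emit factor 2: 'bdg' (i=13, period=3)
emit factor 3: 'ag' (i=16, period=2)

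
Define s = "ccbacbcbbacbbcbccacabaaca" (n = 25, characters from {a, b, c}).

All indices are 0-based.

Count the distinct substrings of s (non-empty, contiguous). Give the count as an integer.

281

rank→(start, suffix):
  0 → (24, 'a')
  1 → (21, 'aaca')
  2 → (19, 'abaaca')
  3 → (22, 'aca')
  4 → (17, 'acabaaca')
  5 → (9, 'acbbcbccacabaaca')
  6 → (3, 'acbcbbacbbcbccacabaaca')
  7 → (20, 'baaca')
  8 → (8, 'bacbbcbccacabaaca')
  9 → (2, 'bacbcbbacbbcbccacabaaca')
  10 → (7, 'bbacbbcbccacabaaca')
  11 → (11, 'bbcbccacabaaca')
  12 → (5, 'bcbbacbbcbccacabaaca')
  13 → (12, 'bcbccacabaaca')
  14 → (14, 'bccacabaaca')
  15 → (23, 'ca')
  16 → (18, 'cabaaca')
  17 → (16, 'cacabaaca')
  18 → (1, 'cbacbcbbacbbcbccacabaaca')
  19 → (6, 'cbbacbbcbccacabaaca')
  20 → (10, 'cbbcbccacabaaca')
  21 → (4, 'cbcbbacbbcbccacabaaca')
  22 → (13, 'cbccacabaaca')
  23 → (15, 'ccacabaaca')
  24 → (0, 'ccbacbcbbacbbcbccacabaaca')

SA = [24, 21, 19, 22, 17, 9, 3, 20, 8, 2, 7, 11, 5, 12, 14, 23, 18, 16, 1, 6, 10, 4, 13, 15, 0]
[i] adj suffixes → lcp
  [1] 24/21 → 1 ('a')
  [2] 21/19 → 1 ('a')
  [3] 19/22 → 1 ('a')
  [4] 22/17 → 3 ('aca')
  [5] 17/9 → 2 ('ac')
  [6] 9/3 → 3 ('acb')
  [7] 3/20 → 0 ('')
  [8] 20/8 → 2 ('ba')
  [9] 8/2 → 4 ('bacb')
  [10] 2/7 → 1 ('b')
  [11] 7/11 → 2 ('bb')
  [12] 11/5 → 1 ('b')
  [13] 5/12 → 3 ('bcb')
  [14] 12/14 → 2 ('bc')
  [15] 14/23 → 0 ('')
  [16] 23/18 → 2 ('ca')
  [17] 18/16 → 2 ('ca')
  [18] 16/1 → 1 ('c')
  [19] 1/6 → 2 ('cb')
  [20] 6/10 → 3 ('cbb')
  [21] 10/4 → 2 ('cb')
  [22] 4/13 → 3 ('cbc')
  [23] 13/15 → 1 ('c')
  [24] 15/0 → 2 ('cc')

n(n+1)/2 = 25·26/2 = 325
Σ LCP = 0 + 1 + 1 + 1 + 3 + 2 + 3 + 0 + 2 + 4 + 1 + 2 + 1 + 3 + 2 + 0 + 2 + 2 + 1 + 2 + 3 + 2 + 3 + 1 + 2 = 44
distinct = 325 − 44 = 281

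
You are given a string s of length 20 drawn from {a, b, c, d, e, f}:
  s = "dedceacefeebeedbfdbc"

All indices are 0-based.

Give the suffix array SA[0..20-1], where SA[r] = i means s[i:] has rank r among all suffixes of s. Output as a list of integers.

[5, 18, 11, 15, 19, 3, 6, 17, 14, 2, 0, 4, 10, 13, 1, 9, 12, 7, 16, 8]

rank→(start, suffix):
  0 → (5, 'acefeebeedbfdbc')
  1 → (18, 'bc')
  2 → (11, 'beedbfdbc')
  3 → (15, 'bfdbc')
  4 → (19, 'c')
  5 → (3, 'ceacefeebeedbfdbc')
  6 → (6, 'cefeebeedbfdbc')
  7 → (17, 'dbc')
  8 → (14, 'dbfdbc')
  9 → (2, 'dceacefeebeedbfdbc')
  10 → (0, 'dedceacefeebeedbfdbc')
  11 → (4, 'eacefeebeedbfdbc')
  12 → (10, 'ebeedbfdbc')
  13 → (13, 'edbfdbc')
  14 → (1, 'edceacefeebeedbfdbc')
  15 → (9, 'eebeedbfdbc')
  16 → (12, 'eedbfdbc')
  17 → (7, 'efeebeedbfdbc')
  18 → (16, 'fdbc')
  19 → (8, 'feebeedbfdbc')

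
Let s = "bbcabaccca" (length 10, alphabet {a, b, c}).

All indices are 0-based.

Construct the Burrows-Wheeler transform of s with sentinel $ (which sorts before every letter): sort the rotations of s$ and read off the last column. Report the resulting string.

accba$bcbca

rank  rotation     last
    0  $bbcabaccca  a
    1  a$bbcabaccc  c
    2  abaccca$bbc  c
    3  accca$bbcab  b
    4  baccca$bbca  a
    5  bbcabaccca$  $
    6  bcabaccca$b  b
    7  ca$bbcabacc  c
    8  cabaccca$bb  b
    9  cca$bbcabac  c
   10  ccca$bbcaba  a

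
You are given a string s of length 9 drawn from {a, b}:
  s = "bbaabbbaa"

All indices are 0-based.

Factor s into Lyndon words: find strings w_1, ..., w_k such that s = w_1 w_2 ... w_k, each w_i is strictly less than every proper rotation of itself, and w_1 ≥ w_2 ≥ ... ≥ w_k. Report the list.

emit factor 1: 'b' (i=0, period=1)
emit factor 2: 'b' (i=1, period=1)
emit factor 3: 'aabbb' (i=2, period=5)
emit factor 4: 'a' (i=7, period=1)
emit factor 5: 'a' (i=8, period=1)

["b", "b", "aabbb", "a", "a"]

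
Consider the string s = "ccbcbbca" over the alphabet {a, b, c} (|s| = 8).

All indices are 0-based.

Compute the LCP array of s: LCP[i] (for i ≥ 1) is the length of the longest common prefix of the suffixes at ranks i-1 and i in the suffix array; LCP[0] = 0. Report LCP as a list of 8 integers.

sorted suffixes:
  #0 SA[0]=7  'a'
  #1 SA[1]=4  'bbca'
  #2 SA[2]=5  'bca'
  #3 SA[3]=2  'bcbbca'
  #4 SA[4]=6  'ca'
  #5 SA[5]=3  'cbbca'
  #6 SA[6]=1  'cbcbbca'
  #7 SA[7]=0  'ccbcbbca'

SA = [7, 4, 5, 2, 6, 3, 1, 0]
[i] adj suffixes → lcp
  [1] 7/4 → 0 ('')
  [2] 4/5 → 1 ('b')
  [3] 5/2 → 2 ('bc')
  [4] 2/6 → 0 ('')
  [5] 6/3 → 1 ('c')
  [6] 3/1 → 2 ('cb')
  [7] 1/0 → 1 ('c')

[0, 0, 1, 2, 0, 1, 2, 1]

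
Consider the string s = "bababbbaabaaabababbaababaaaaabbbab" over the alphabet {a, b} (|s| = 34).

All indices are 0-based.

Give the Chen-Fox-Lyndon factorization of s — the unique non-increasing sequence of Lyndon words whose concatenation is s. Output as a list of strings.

emit factor 1: 'b' (i=0, period=1)
emit factor 2: 'ababbb' (i=1, period=6)
emit factor 3: 'aab' (i=7, period=3)
emit factor 4: 'aaabababbaabab' (i=10, period=14)
emit factor 5: 'aaaaabbbab' (i=24, period=10)

["b", "ababbb", "aab", "aaabababbaabab", "aaaaabbbab"]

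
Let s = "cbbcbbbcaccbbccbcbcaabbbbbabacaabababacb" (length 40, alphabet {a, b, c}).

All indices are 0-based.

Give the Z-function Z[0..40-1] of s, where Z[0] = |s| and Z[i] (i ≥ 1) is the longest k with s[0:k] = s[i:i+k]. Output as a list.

[40, 0, 0, 3, 0, 0, 0, 1, 0, 1, 4, 0, 0, 1, 2, 0, 2, 0, 1, 0, 0, 0, 0, 0, 0, 0, 0, 0, 0, 1, 0, 0, 0, 0, 0, 0, 0, 0, 2, 0]

Z[0]=40
i=1: i≥r, start 0; Z[1]=0
i=2: i≥r, start 0; Z[2]=0
i=3: i≥r, start 0; Z[3]=3 extend→box=[3,6)
i=4: min(r-i=2, Z[1]=0)=0; Z[4]=0
i=5: min(r-i=1, Z[2]=0)=0; Z[5]=0
i=6: i≥r, start 0; Z[6]=0
i=7: i≥r, start 0; Z[7]=1 extend→box=[7,8)
i=8: i≥r, start 0; Z[8]=0
i=9: i≥r, start 0; Z[9]=1 extend→box=[9,10)
i=10: i≥r, start 0; Z[10]=4 extend→box=[10,14)
i=11: min(r-i=3, Z[1]=0)=0; Z[11]=0
i=12: min(r-i=2, Z[2]=0)=0; Z[12]=0
i=13: min(r-i=1, Z[3]=3)=1; Z[13]=1
i=14: i≥r, start 0; Z[14]=2 extend→box=[14,16)
i=15: min(r-i=1, Z[1]=0)=0; Z[15]=0
i=16: i≥r, start 0; Z[16]=2 extend→box=[16,18)
i=17: min(r-i=1, Z[1]=0)=0; Z[17]=0
i=18: i≥r, start 0; Z[18]=1 extend→box=[18,19)
i=19: i≥r, start 0; Z[19]=0
i=20: i≥r, start 0; Z[20]=0
i=21: i≥r, start 0; Z[21]=0
i=22: i≥r, start 0; Z[22]=0
i=23: i≥r, start 0; Z[23]=0
i=24: i≥r, start 0; Z[24]=0
i=25: i≥r, start 0; Z[25]=0
i=26: i≥r, start 0; Z[26]=0
i=27: i≥r, start 0; Z[27]=0
i=28: i≥r, start 0; Z[28]=0
i=29: i≥r, start 0; Z[29]=1 extend→box=[29,30)
i=30: i≥r, start 0; Z[30]=0
i=31: i≥r, start 0; Z[31]=0
i=32: i≥r, start 0; Z[32]=0
i=33: i≥r, start 0; Z[33]=0
i=34: i≥r, start 0; Z[34]=0
i=35: i≥r, start 0; Z[35]=0
i=36: i≥r, start 0; Z[36]=0
i=37: i≥r, start 0; Z[37]=0
i=38: i≥r, start 0; Z[38]=2 extend→box=[38,40)
i=39: min(r-i=1, Z[1]=0)=0; Z[39]=0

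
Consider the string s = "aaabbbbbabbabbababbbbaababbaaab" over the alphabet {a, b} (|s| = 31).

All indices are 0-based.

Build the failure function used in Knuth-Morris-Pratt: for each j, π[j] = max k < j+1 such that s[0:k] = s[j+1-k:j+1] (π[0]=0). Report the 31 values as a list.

π[0] = 0
j=1 s[j]='a': π[1]=1 (border 'a')
j=2 s[j]='a': π[2]=2 (border 'aa')
j=3 s[j]='b': k: 2→1→0; π[3]=0 (border '')
j=4 s[j]='b': π[4]=0 (border '')
j=5 s[j]='b': π[5]=0 (border '')
j=6 s[j]='b': π[6]=0 (border '')
j=7 s[j]='b': π[7]=0 (border '')
j=8 s[j]='a': π[8]=1 (border 'a')
j=9 s[j]='b': k: 1→0; π[9]=0 (border '')
j=10 s[j]='b': π[10]=0 (border '')
j=11 s[j]='a': π[11]=1 (border 'a')
j=12 s[j]='b': k: 1→0; π[12]=0 (border '')
j=13 s[j]='b': π[13]=0 (border '')
j=14 s[j]='a': π[14]=1 (border 'a')
j=15 s[j]='b': k: 1→0; π[15]=0 (border '')
j=16 s[j]='a': π[16]=1 (border 'a')
j=17 s[j]='b': k: 1→0; π[17]=0 (border '')
j=18 s[j]='b': π[18]=0 (border '')
j=19 s[j]='b': π[19]=0 (border '')
j=20 s[j]='b': π[20]=0 (border '')
j=21 s[j]='a': π[21]=1 (border 'a')
j=22 s[j]='a': π[22]=2 (border 'aa')
j=23 s[j]='b': k: 2→1→0; π[23]=0 (border '')
j=24 s[j]='a': π[24]=1 (border 'a')
j=25 s[j]='b': k: 1→0; π[25]=0 (border '')
j=26 s[j]='b': π[26]=0 (border '')
j=27 s[j]='a': π[27]=1 (border 'a')
j=28 s[j]='a': π[28]=2 (border 'aa')
j=29 s[j]='a': π[29]=3 (border 'aaa')
j=30 s[j]='b': π[30]=4 (border 'aaab')

[0, 1, 2, 0, 0, 0, 0, 0, 1, 0, 0, 1, 0, 0, 1, 0, 1, 0, 0, 0, 0, 1, 2, 0, 1, 0, 0, 1, 2, 3, 4]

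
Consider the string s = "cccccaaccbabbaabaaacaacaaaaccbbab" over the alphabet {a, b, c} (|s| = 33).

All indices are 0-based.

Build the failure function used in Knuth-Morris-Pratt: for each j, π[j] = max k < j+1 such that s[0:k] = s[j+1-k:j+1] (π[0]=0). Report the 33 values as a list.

π[0] = 0
j=1 s[j]='c': π[1]=1 (border 'c')
j=2 s[j]='c': π[2]=2 (border 'cc')
j=3 s[j]='c': π[3]=3 (border 'ccc')
j=4 s[j]='c': π[4]=4 (border 'cccc')
j=5 s[j]='a': k: 4→3→2→1→0; π[5]=0 (border '')
j=6 s[j]='a': π[6]=0 (border '')
j=7 s[j]='c': π[7]=1 (border 'c')
j=8 s[j]='c': π[8]=2 (border 'cc')
j=9 s[j]='b': k: 2→1→0; π[9]=0 (border '')
j=10 s[j]='a': π[10]=0 (border '')
j=11 s[j]='b': π[11]=0 (border '')
j=12 s[j]='b': π[12]=0 (border '')
j=13 s[j]='a': π[13]=0 (border '')
j=14 s[j]='a': π[14]=0 (border '')
j=15 s[j]='b': π[15]=0 (border '')
j=16 s[j]='a': π[16]=0 (border '')
j=17 s[j]='a': π[17]=0 (border '')
j=18 s[j]='a': π[18]=0 (border '')
j=19 s[j]='c': π[19]=1 (border 'c')
j=20 s[j]='a': k: 1→0; π[20]=0 (border '')
j=21 s[j]='a': π[21]=0 (border '')
j=22 s[j]='c': π[22]=1 (border 'c')
j=23 s[j]='a': k: 1→0; π[23]=0 (border '')
j=24 s[j]='a': π[24]=0 (border '')
j=25 s[j]='a': π[25]=0 (border '')
j=26 s[j]='a': π[26]=0 (border '')
j=27 s[j]='c': π[27]=1 (border 'c')
j=28 s[j]='c': π[28]=2 (border 'cc')
j=29 s[j]='b': k: 2→1→0; π[29]=0 (border '')
j=30 s[j]='b': π[30]=0 (border '')
j=31 s[j]='a': π[31]=0 (border '')
j=32 s[j]='b': π[32]=0 (border '')

[0, 1, 2, 3, 4, 0, 0, 1, 2, 0, 0, 0, 0, 0, 0, 0, 0, 0, 0, 1, 0, 0, 1, 0, 0, 0, 0, 1, 2, 0, 0, 0, 0]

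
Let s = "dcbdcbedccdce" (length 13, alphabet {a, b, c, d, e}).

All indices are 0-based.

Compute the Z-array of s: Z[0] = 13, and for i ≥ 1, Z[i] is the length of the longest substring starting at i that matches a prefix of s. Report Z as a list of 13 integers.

[13, 0, 0, 3, 0, 0, 0, 2, 0, 0, 2, 0, 0]

Z[0]=13
i=1: fresh scan; Z[1]=0
i=2: fresh scan; Z[2]=0
i=3: fresh scan; Z[3]=3 grow→box=[3,6)
i=4: min(r-i=2, Z[1]=0)=0; Z[4]=0
i=5: min(r-i=1, Z[2]=0)=0; Z[5]=0
i=6: fresh scan; Z[6]=0
i=7: fresh scan; Z[7]=2 grow→box=[7,9)
i=8: min(r-i=1, Z[1]=0)=0; Z[8]=0
i=9: fresh scan; Z[9]=0
i=10: fresh scan; Z[10]=2 grow→box=[10,12)
i=11: min(r-i=1, Z[1]=0)=0; Z[11]=0
i=12: fresh scan; Z[12]=0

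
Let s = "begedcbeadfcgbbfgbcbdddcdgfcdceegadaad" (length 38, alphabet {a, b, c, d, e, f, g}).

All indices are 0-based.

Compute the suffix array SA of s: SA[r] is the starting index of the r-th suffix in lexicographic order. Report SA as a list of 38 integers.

[35, 36, 33, 8, 13, 17, 19, 6, 0, 14, 18, 5, 27, 23, 29, 11, 37, 34, 4, 22, 28, 21, 20, 9, 24, 7, 3, 30, 31, 1, 26, 10, 15, 32, 12, 16, 2, 25]

rank | idx | suffix
   0 |  35 | aad
   1 |  36 | ad
   2 |  33 | adaad
   3 |   8 | adfcgbbfgbcbdddcdgfcdceegadaad
   4 |  13 | bbfgbcbdddcdgfcdceegadaad
   5 |  17 | bcbdddcdgfcdceegadaad
   6 |  19 | bdddcdgfcdceegadaad
   7 |   6 | beadfcgbbfgbcbdddcdgfcdceegadaad
   8 |   0 | begedcbeadfcgbbfgbcbdddcdgfcdceegadaad
   9 |  14 | bfgbcbdddcdgfcdceegadaad
  10 |  18 | cbdddcdgfcdceegadaad
  11 |   5 | cbeadfcgbbfgbcbdddcdgfcdceegadaad
  12 |  27 | cdceegadaad
  13 |  23 | cdgfcdceegadaad
  14 |  29 | ceegadaad
  15 |  11 | cgbbfgbcbdddcdgfcdceegadaad
  16 |  37 | d
  17 |  34 | daad
  18 |   4 | dcbeadfcgbbfgbcbdddcdgfcdceegadaad
  19 |  22 | dcdgfcdceegadaad
  20 |  28 | dceegadaad
  21 |  21 | ddcdgfcdceegadaad
  22 |  20 | dddcdgfcdceegadaad
  23 |   9 | dfcgbbfgbcbdddcdgfcdceegadaad
  24 |  24 | dgfcdceegadaad
  25 |   7 | eadfcgbbfgbcbdddcdgfcdceegadaad
  26 |   3 | edcbeadfcgbbfgbcbdddcdgfcdceegadaad
  27 |  30 | eegadaad
  28 |  31 | egadaad
  29 |   1 | egedcbeadfcgbbfgbcbdddcdgfcdceegadaad
  30 |  26 | fcdceegadaad
  31 |  10 | fcgbbfgbcbdddcdgfcdceegadaad
  32 |  15 | fgbcbdddcdgfcdceegadaad
  33 |  32 | gadaad
  34 |  12 | gbbfgbcbdddcdgfcdceegadaad
  35 |  16 | gbcbdddcdgfcdceegadaad
  36 |   2 | gedcbeadfcgbbfgbcbdddcdgfcdceegadaad
  37 |  25 | gfcdceegadaad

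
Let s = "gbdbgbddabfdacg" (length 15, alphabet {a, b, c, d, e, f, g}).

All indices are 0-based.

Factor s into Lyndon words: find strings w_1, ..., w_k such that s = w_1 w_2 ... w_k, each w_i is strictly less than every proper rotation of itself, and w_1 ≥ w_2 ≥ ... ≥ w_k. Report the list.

emit factor 1: 'g' (i=0, period=1)
emit factor 2: 'bdbgbdd' (i=1, period=7)
emit factor 3: 'abfdacg' (i=8, period=7)

["g", "bdbgbdd", "abfdacg"]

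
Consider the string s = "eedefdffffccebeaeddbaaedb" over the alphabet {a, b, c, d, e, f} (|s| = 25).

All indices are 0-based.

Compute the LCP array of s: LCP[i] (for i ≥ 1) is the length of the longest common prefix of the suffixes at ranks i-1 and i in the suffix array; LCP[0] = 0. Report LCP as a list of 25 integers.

rank→(start, suffix):
  0 → (20, 'aaedb')
  1 → (21, 'aedb')
  2 → (15, 'aeddbaaedb')
  3 → (24, 'b')
  4 → (19, 'baaedb')
  5 → (13, 'beaeddbaaedb')
  6 → (10, 'ccebeaeddbaaedb')
  7 → (11, 'cebeaeddbaaedb')
  8 → (23, 'db')
  9 → (18, 'dbaaedb')
  10 → (17, 'ddbaaedb')
  11 → (2, 'defdffffccebeaeddbaaedb')
  12 → (5, 'dffffccebeaeddbaaedb')
  13 → (14, 'eaeddbaaedb')
  14 → (12, 'ebeaeddbaaedb')
  15 → (22, 'edb')
  16 → (16, 'eddbaaedb')
  17 → (1, 'edefdffffccebeaeddbaaedb')
  18 → (0, 'eedefdffffccebeaeddbaaedb')
  19 → (3, 'efdffffccebeaeddbaaedb')
  20 → (9, 'fccebeaeddbaaedb')
  21 → (4, 'fdffffccebeaeddbaaedb')
  22 → (8, 'ffccebeaeddbaaedb')
  23 → (7, 'fffccebeaeddbaaedb')
  24 → (6, 'ffffccebeaeddbaaedb')

SA = [20, 21, 15, 24, 19, 13, 10, 11, 23, 18, 17, 2, 5, 14, 12, 22, 16, 1, 0, 3, 9, 4, 8, 7, 6]
i: (SA[i-1],SA[i]) lcp shared
  1: (20,21) 1 'a'
  2: (21,15) 3 'aed'
  3: (15,24) 0 ''
  4: (24,19) 1 'b'
  5: (19,13) 1 'b'
  6: (13,10) 0 ''
  7: (10,11) 1 'c'
  8: (11,23) 0 ''
  9: (23,18) 2 'db'
  10: (18,17) 1 'd'
  11: (17,2) 1 'd'
  12: (2,5) 1 'd'
  13: (5,14) 0 ''
  14: (14,12) 1 'e'
  15: (12,22) 1 'e'
  16: (22,16) 2 'ed'
  17: (16,1) 2 'ed'
  18: (1,0) 1 'e'
  19: (0,3) 1 'e'
  20: (3,9) 0 ''
  21: (9,4) 1 'f'
  22: (4,8) 1 'f'
  23: (8,7) 2 'ff'
  24: (7,6) 3 'fff'

[0, 1, 3, 0, 1, 1, 0, 1, 0, 2, 1, 1, 1, 0, 1, 1, 2, 2, 1, 1, 0, 1, 1, 2, 3]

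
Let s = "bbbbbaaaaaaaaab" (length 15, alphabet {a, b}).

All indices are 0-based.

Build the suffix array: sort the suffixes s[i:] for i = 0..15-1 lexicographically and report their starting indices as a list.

rank | idx | suffix
   0 |   5 | aaaaaaaaab
   1 |   6 | aaaaaaaab
   2 |   7 | aaaaaaab
   3 |   8 | aaaaaab
   4 |   9 | aaaaab
   5 |  10 | aaaab
   6 |  11 | aaab
   7 |  12 | aab
   8 |  13 | ab
   9 |  14 | b
  10 |   4 | baaaaaaaaab
  11 |   3 | bbaaaaaaaaab
  12 |   2 | bbbaaaaaaaaab
  13 |   1 | bbbbaaaaaaaaab
  14 |   0 | bbbbbaaaaaaaaab

[5, 6, 7, 8, 9, 10, 11, 12, 13, 14, 4, 3, 2, 1, 0]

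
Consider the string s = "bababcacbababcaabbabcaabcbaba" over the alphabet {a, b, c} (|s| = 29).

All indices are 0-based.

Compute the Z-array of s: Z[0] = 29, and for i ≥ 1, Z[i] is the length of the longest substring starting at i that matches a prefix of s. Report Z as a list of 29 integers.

Z[0]=29
i=1: fresh scan; Z[1]=0
i=2: fresh scan; Z[2]=3 grow→box=[2,5)
i=3: min(r-i=2, Z[1]=0)=0; Z[3]=0
i=4: min(r-i=1, Z[2]=3)=1; Z[4]=1
i=5: fresh scan; Z[5]=0
i=6: fresh scan; Z[6]=0
i=7: fresh scan; Z[7]=0
i=8: fresh scan; Z[8]=7 grow→box=[8,15)
i=9: min(r-i=6, Z[1]=0)=0; Z[9]=0
i=10: min(r-i=5, Z[2]=3)=3; Z[10]=3
i=11: min(r-i=4, Z[3]=0)=0; Z[11]=0
i=12: min(r-i=3, Z[4]=1)=1; Z[12]=1
i=13: min(r-i=2, Z[5]=0)=0; Z[13]=0
i=14: min(r-i=1, Z[6]=0)=0; Z[14]=0
i=15: fresh scan; Z[15]=0
i=16: fresh scan; Z[16]=1 grow→box=[16,17)
i=17: fresh scan; Z[17]=3 grow→box=[17,20)
i=18: min(r-i=2, Z[1]=0)=0; Z[18]=0
i=19: min(r-i=1, Z[2]=3)=1; Z[19]=1
i=20: fresh scan; Z[20]=0
i=21: fresh scan; Z[21]=0
i=22: fresh scan; Z[22]=0
i=23: fresh scan; Z[23]=1 grow→box=[23,24)
i=24: fresh scan; Z[24]=0
i=25: fresh scan; Z[25]=4 grow→box=[25,29)
i=26: min(r-i=3, Z[1]=0)=0; Z[26]=0
i=27: min(r-i=2, Z[2]=3)=2; Z[27]=2
i=28: min(r-i=1, Z[3]=0)=0; Z[28]=0

[29, 0, 3, 0, 1, 0, 0, 0, 7, 0, 3, 0, 1, 0, 0, 0, 1, 3, 0, 1, 0, 0, 0, 1, 0, 4, 0, 2, 0]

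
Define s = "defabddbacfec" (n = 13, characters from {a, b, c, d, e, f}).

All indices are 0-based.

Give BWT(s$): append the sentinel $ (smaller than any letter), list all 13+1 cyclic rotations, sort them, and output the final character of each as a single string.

rank  rotation        last
    0  $defabddbacfec  c
    1  abddbacfec$def  f
    2  acfec$defabddb  b
    3  bacfec$defabdd  d
    4  bddbacfec$defa  a
    5  c$defabddbacfe  e
    6  cfec$defabddba  a
    7  dbacfec$defabd  d
    8  ddbacfec$defab  b
    9  defabddbacfec$  $
   10  ec$defabddbacf  f
   11  efabddbacfec$d  d
   12  fabddbacfec$de  e
   13  fec$defabddbac  c

cfbdaeadb$fdec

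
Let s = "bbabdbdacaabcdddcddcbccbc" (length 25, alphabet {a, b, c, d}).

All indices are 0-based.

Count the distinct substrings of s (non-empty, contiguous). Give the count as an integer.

rank→(start, suffix):
  0 → (9, 'aabcdddcddcbccbc')
  1 → (10, 'abcdddcddcbccbc')
  2 → (2, 'abdbdacaabcdddcddcbccbc')
  3 → (7, 'acaabcdddcddcbccbc')
  4 → (1, 'babdbdacaabcdddcddcbccbc')
  5 → (0, 'bbabdbdacaabcdddcddcbccbc')
  6 → (23, 'bc')
  7 → (20, 'bccbc')
  8 → (11, 'bcdddcddcbccbc')
  9 → (5, 'bdacaabcdddcddcbccbc')
  10 → (3, 'bdbdacaabcdddcddcbccbc')
  11 → (24, 'c')
  12 → (8, 'caabcdddcddcbccbc')
  13 → (22, 'cbc')
  14 → (19, 'cbccbc')
  15 → (21, 'ccbc')
  16 → (16, 'cddcbccbc')
  17 → (12, 'cdddcddcbccbc')
  18 → (6, 'dacaabcdddcddcbccbc')
  19 → (4, 'dbdacaabcdddcddcbccbc')
  20 → (18, 'dcbccbc')
  21 → (15, 'dcddcbccbc')
  22 → (17, 'ddcbccbc')
  23 → (14, 'ddcddcbccbc')
  24 → (13, 'dddcddcbccbc')

SA = [9, 10, 2, 7, 1, 0, 23, 20, 11, 5, 3, 24, 8, 22, 19, 21, 16, 12, 6, 4, 18, 15, 17, 14, 13]
i: (SA[i-1],SA[i]) lcp shared
  1: (9,10) 1 'a'
  2: (10,2) 2 'ab'
  3: (2,7) 1 'a'
  4: (7,1) 0 ''
  5: (1,0) 1 'b'
  6: (0,23) 1 'b'
  7: (23,20) 2 'bc'
  8: (20,11) 2 'bc'
  9: (11,5) 1 'b'
  10: (5,3) 2 'bd'
  11: (3,24) 0 ''
  12: (24,8) 1 'c'
  13: (8,22) 1 'c'
  14: (22,19) 3 'cbc'
  15: (19,21) 1 'c'
  16: (21,16) 1 'c'
  17: (16,12) 3 'cdd'
  18: (12,6) 0 ''
  19: (6,4) 1 'd'
  20: (4,18) 1 'd'
  21: (18,15) 2 'dc'
  22: (15,17) 1 'd'
  23: (17,14) 3 'ddc'
  24: (14,13) 2 'dd'

n(n+1)/2 = 25·26/2 = 325
Σ LCP = 0 + 1 + 2 + 1 + 0 + 1 + 1 + 2 + 2 + 1 + 2 + 0 + 1 + 1 + 3 + 1 + 1 + 3 + 0 + 1 + 1 + 2 + 1 + 3 + 2 = 33
distinct = 325 − 33 = 292

292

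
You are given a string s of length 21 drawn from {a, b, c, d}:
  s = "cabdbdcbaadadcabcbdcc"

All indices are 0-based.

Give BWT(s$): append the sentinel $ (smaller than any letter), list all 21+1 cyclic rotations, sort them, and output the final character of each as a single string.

cbccadcaadccd$dbdababb

rank  rotation                last
    0  $cabdbdcbaadadcabcbdcc  c
    1  aadadcabcbdcc$cabdbdcb  b
    2  abcbdcc$cabdbdcbaadadc  c
    3  abdbdcbaadadcabcbdcc$c  c
    4  adadcabcbdcc$cabdbdcba  a
    5  adcabcbdcc$cabdbdcbaad  d
    6  baadadcabcbdcc$cabdbdc  c
    7  bcbdcc$cabdbdcbaadadca  a
    8  bdbdcbaadadcabcbdcc$ca  a
    9  bdcbaadadcabcbdcc$cabd  d
   10  bdcc$cabdbdcbaadadcabc  c
   11  c$cabdbdcbaadadcabcbdc  c
   12  cabcbdcc$cabdbdcbaadad  d
   13  cabdbdcbaadadcabcbdcc$  $
   14  cbaadadcabcbdcc$cabdbd  d
   15  cbdcc$cabdbdcbaadadcab  b
   16  cc$cabdbdcbaadadcabcbd  d
   17  dadcabcbdcc$cabdbdcbaa  a
   18  dbdcbaadadcabcbdcc$cab  b
   19  dcabcbdcc$cabdbdcbaada  a
   20  dcbaadadcabcbdcc$cabdb  b
   21  dcc$cabdbdcbaadadcabcb  b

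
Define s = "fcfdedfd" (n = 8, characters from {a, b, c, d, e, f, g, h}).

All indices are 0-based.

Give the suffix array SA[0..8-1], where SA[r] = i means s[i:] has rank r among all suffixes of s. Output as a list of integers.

[1, 7, 3, 5, 4, 0, 6, 2]

rank | idx | suffix
   0 |   1 | cfdedfd
   1 |   7 | d
   2 |   3 | dedfd
   3 |   5 | dfd
   4 |   4 | edfd
   5 |   0 | fcfdedfd
   6 |   6 | fd
   7 |   2 | fdedfd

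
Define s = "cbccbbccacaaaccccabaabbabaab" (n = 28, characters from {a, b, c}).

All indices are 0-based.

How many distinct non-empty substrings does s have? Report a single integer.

rank→(start, suffix):
  0 → (10, 'aaaccccabaabbabaab')
  1 → (25, 'aab')
  2 → (19, 'aabbabaab')
  3 → (11, 'aaccccabaabbabaab')
  4 → (26, 'ab')
  5 → (23, 'abaab')
  6 → (17, 'abaabbabaab')
  7 → (20, 'abbabaab')
  8 → (8, 'acaaaccccabaabbabaab')
  9 → (12, 'accccabaabbabaab')
  10 → (27, 'b')
  11 → (24, 'baab')
  12 → (18, 'baabbabaab')
  13 → (22, 'babaab')
  14 → (21, 'bbabaab')
  15 → (4, 'bbccacaaaccccabaabbabaab')
  16 → (5, 'bccacaaaccccabaabbabaab')
  17 → (1, 'bccbbccacaaaccccabaabbabaab')
  18 → (9, 'caaaccccabaabbabaab')
  19 → (16, 'cabaabbabaab')
  20 → (7, 'cacaaaccccabaabbabaab')
  21 → (3, 'cbbccacaaaccccabaabbabaab')
  22 → (0, 'cbccbbccacaaaccccabaabbabaab')
  23 → (15, 'ccabaabbabaab')
  24 → (6, 'ccacaaaccccabaabbabaab')
  25 → (2, 'ccbbccacaaaccccabaabbabaab')
  26 → (14, 'cccabaabbabaab')
  27 → (13, 'ccccabaabbabaab')

SA = [10, 25, 19, 11, 26, 23, 17, 20, 8, 12, 27, 24, 18, 22, 21, 4, 5, 1, 9, 16, 7, 3, 0, 15, 6, 2, 14, 13]
[i] adj suffixes → lcp
  [1] 10/25 → 2 ('aa')
  [2] 25/19 → 3 ('aab')
  [3] 19/11 → 2 ('aa')
  [4] 11/26 → 1 ('a')
  [5] 26/23 → 2 ('ab')
  [6] 23/17 → 5 ('abaab')
  [7] 17/20 → 2 ('ab')
  [8] 20/8 → 1 ('a')
  [9] 8/12 → 2 ('ac')
  [10] 12/27 → 0 ('')
  [11] 27/24 → 1 ('b')
  [12] 24/18 → 4 ('baab')
  [13] 18/22 → 2 ('ba')
  [14] 22/21 → 1 ('b')
  [15] 21/4 → 2 ('bb')
  [16] 4/5 → 1 ('b')
  [17] 5/1 → 3 ('bcc')
  [18] 1/9 → 0 ('')
  [19] 9/16 → 2 ('ca')
  [20] 16/7 → 2 ('ca')
  [21] 7/3 → 1 ('c')
  [22] 3/0 → 2 ('cb')
  [23] 0/15 → 1 ('c')
  [24] 15/6 → 3 ('cca')
  [25] 6/2 → 2 ('cc')
  [26] 2/14 → 2 ('cc')
  [27] 14/13 → 3 ('ccc')

n(n+1)/2 = 28·29/2 = 406
Σ LCP = 0 + 2 + 3 + 2 + 1 + 2 + 5 + 2 + 1 + 2 + 0 + 1 + 4 + 2 + 1 + 2 + 1 + 3 + 0 + 2 + 2 + 1 + 2 + 1 + 3 + 2 + 2 + 3 = 52
distinct = 406 − 52 = 354

354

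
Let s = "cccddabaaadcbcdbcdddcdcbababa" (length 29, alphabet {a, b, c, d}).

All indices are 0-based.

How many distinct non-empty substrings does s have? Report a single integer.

387

rank | idx | suffix
   0 |  28 | a
   1 |   7 | aaadcbcdbcdddcdcbababa
   2 |   8 | aadcbcdbcdddcdcbababa
   3 |  26 | aba
   4 |   5 | abaaadcbcdbcdddcdcbababa
   5 |  24 | ababa
   6 |   9 | adcbcdbcdddcdcbababa
   7 |  27 | ba
   8 |   6 | baaadcbcdbcdddcdcbababa
   9 |  25 | baba
  10 |  23 | bababa
  11 |  12 | bcdbcdddcdcbababa
  12 |  15 | bcdddcdcbababa
  13 |  22 | cbababa
  14 |  11 | cbcdbcdddcdcbababa
  15 |   0 | cccddabaaadcbcdbcdddcdcbababa
  16 |   1 | ccddabaaadcbcdbcdddcdcbababa
  17 |  13 | cdbcdddcdcbababa
  18 |  20 | cdcbababa
  19 |   2 | cddabaaadcbcdbcdddcdcbababa
  20 |  16 | cdddcdcbababa
  21 |   4 | dabaaadcbcdbcdddcdcbababa
  22 |  14 | dbcdddcdcbababa
  23 |  21 | dcbababa
  24 |  10 | dcbcdbcdddcdcbababa
  25 |  19 | dcdcbababa
  26 |   3 | ddabaaadcbcdbcdddcdcbababa
  27 |  18 | ddcdcbababa
  28 |  17 | dddcdcbababa

SA = [28, 7, 8, 26, 5, 24, 9, 27, 6, 25, 23, 12, 15, 22, 11, 0, 1, 13, 20, 2, 16, 4, 14, 21, 10, 19, 3, 18, 17]
i: (SA[i-1],SA[i]) lcp shared
  1: (28,7) 1 'a'
  2: (7,8) 2 'aa'
  3: (8,26) 1 'a'
  4: (26,5) 3 'aba'
  5: (5,24) 3 'aba'
  6: (24,9) 1 'a'
  7: (9,27) 0 ''
  8: (27,6) 2 'ba'
  9: (6,25) 2 'ba'
  10: (25,23) 4 'baba'
  11: (23,12) 1 'b'
  12: (12,15) 3 'bcd'
  13: (15,22) 0 ''
  14: (22,11) 2 'cb'
  15: (11,0) 1 'c'
  16: (0,1) 2 'cc'
  17: (1,13) 1 'c'
  18: (13,20) 2 'cd'
  19: (20,2) 2 'cd'
  20: (2,16) 3 'cdd'
  21: (16,4) 0 ''
  22: (4,14) 1 'd'
  23: (14,21) 1 'd'
  24: (21,10) 3 'dcb'
  25: (10,19) 2 'dc'
  26: (19,3) 1 'd'
  27: (3,18) 2 'dd'
  28: (18,17) 2 'dd'

n(n+1)/2 = 29·30/2 = 435
Σ LCP = 0 + 1 + 2 + 1 + 3 + 3 + 1 + 0 + 2 + 2 + 4 + 1 + 3 + 0 + 2 + 1 + 2 + 1 + 2 + 2 + 3 + 0 + 1 + 1 + 3 + 2 + 1 + 2 + 2 = 48
distinct = 435 − 48 = 387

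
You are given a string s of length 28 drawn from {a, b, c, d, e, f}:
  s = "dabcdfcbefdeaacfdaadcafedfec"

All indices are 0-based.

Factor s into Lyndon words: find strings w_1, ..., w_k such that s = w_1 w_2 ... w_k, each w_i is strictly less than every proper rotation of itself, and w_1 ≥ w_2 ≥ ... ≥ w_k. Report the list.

["d", "abcdfcbefde", "aacfdaadcafedfec"]

emit factor 1: 'd' (i=0, period=1)
emit factor 2: 'abcdfcbefde' (i=1, period=11)
emit factor 3: 'aacfdaadcafedfec' (i=12, period=16)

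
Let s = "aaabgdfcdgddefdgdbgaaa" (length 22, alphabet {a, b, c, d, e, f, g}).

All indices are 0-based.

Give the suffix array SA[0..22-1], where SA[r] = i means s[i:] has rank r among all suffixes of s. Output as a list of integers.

[21, 20, 19, 0, 1, 2, 17, 3, 7, 16, 10, 11, 5, 14, 8, 12, 6, 13, 18, 15, 9, 4]

rank→(start, suffix):
  0 → (21, 'a')
  1 → (20, 'aa')
  2 → (19, 'aaa')
  3 → (0, 'aaabgdfcdgddefdgdbgaaa')
  4 → (1, 'aabgdfcdgddefdgdbgaaa')
  5 → (2, 'abgdfcdgddefdgdbgaaa')
  6 → (17, 'bgaaa')
  7 → (3, 'bgdfcdgddefdgdbgaaa')
  8 → (7, 'cdgddefdgdbgaaa')
  9 → (16, 'dbgaaa')
  10 → (10, 'ddefdgdbgaaa')
  11 → (11, 'defdgdbgaaa')
  12 → (5, 'dfcdgddefdgdbgaaa')
  13 → (14, 'dgdbgaaa')
  14 → (8, 'dgddefdgdbgaaa')
  15 → (12, 'efdgdbgaaa')
  16 → (6, 'fcdgddefdgdbgaaa')
  17 → (13, 'fdgdbgaaa')
  18 → (18, 'gaaa')
  19 → (15, 'gdbgaaa')
  20 → (9, 'gddefdgdbgaaa')
  21 → (4, 'gdfcdgddefdgdbgaaa')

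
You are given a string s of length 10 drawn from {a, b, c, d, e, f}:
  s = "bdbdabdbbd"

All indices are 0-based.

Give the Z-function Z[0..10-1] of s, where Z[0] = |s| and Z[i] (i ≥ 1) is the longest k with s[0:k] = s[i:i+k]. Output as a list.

Z[0]=10
i=1: outside box; Z[1]=0
i=2: outside box; Z[2]=2 scan→box=[2,4)
i=3: min(r-i=1, Z[1]=0)=0; Z[3]=0
i=4: outside box; Z[4]=0
i=5: outside box; Z[5]=3 scan→box=[5,8)
i=6: min(r-i=2, Z[1]=0)=0; Z[6]=0
i=7: min(r-i=1, Z[2]=2)=1; Z[7]=1
i=8: outside box; Z[8]=2 scan→box=[8,10)
i=9: min(r-i=1, Z[1]=0)=0; Z[9]=0

[10, 0, 2, 0, 0, 3, 0, 1, 2, 0]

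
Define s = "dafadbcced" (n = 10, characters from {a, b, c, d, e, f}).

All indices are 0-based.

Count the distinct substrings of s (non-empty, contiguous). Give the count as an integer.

51

rank | idx | suffix
   0 |   3 | adbcced
   1 |   1 | afadbcced
   2 |   5 | bcced
   3 |   6 | cced
   4 |   7 | ced
   5 |   9 | d
   6 |   0 | dafadbcced
   7 |   4 | dbcced
   8 |   8 | ed
   9 |   2 | fadbcced

SA = [3, 1, 5, 6, 7, 9, 0, 4, 8, 2]
[i] adj suffixes → lcp
  [1] 3/1 → 1 ('a')
  [2] 1/5 → 0 ('')
  [3] 5/6 → 0 ('')
  [4] 6/7 → 1 ('c')
  [5] 7/9 → 0 ('')
  [6] 9/0 → 1 ('d')
  [7] 0/4 → 1 ('d')
  [8] 4/8 → 0 ('')
  [9] 8/2 → 0 ('')

n(n+1)/2 = 10·11/2 = 55
Σ LCP = 0 + 1 + 0 + 0 + 1 + 0 + 1 + 1 + 0 + 0 = 4
distinct = 55 − 4 = 51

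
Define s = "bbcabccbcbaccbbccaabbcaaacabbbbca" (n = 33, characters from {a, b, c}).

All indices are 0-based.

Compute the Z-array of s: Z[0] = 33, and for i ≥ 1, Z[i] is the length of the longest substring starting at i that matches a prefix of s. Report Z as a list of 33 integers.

Z[0]=33
i=1: i≥r, start 0; Z[1]=1 extend→box=[1,2)
i=2: i≥r, start 0; Z[2]=0
i=3: i≥r, start 0; Z[3]=0
i=4: i≥r, start 0; Z[4]=1 extend→box=[4,5)
i=5: i≥r, start 0; Z[5]=0
i=6: i≥r, start 0; Z[6]=0
i=7: i≥r, start 0; Z[7]=1 extend→box=[7,8)
i=8: i≥r, start 0; Z[8]=0
i=9: i≥r, start 0; Z[9]=1 extend→box=[9,10)
i=10: i≥r, start 0; Z[10]=0
i=11: i≥r, start 0; Z[11]=0
i=12: i≥r, start 0; Z[12]=0
i=13: i≥r, start 0; Z[13]=3 extend→box=[13,16)
i=14: min(r-i=2, Z[1]=1)=1; Z[14]=1
i=15: min(r-i=1, Z[2]=0)=0; Z[15]=0
i=16: i≥r, start 0; Z[16]=0
i=17: i≥r, start 0; Z[17]=0
i=18: i≥r, start 0; Z[18]=0
i=19: i≥r, start 0; Z[19]=4 extend→box=[19,23)
i=20: min(r-i=3, Z[1]=1)=1; Z[20]=1
i=21: min(r-i=2, Z[2]=0)=0; Z[21]=0
i=22: min(r-i=1, Z[3]=0)=0; Z[22]=0
i=23: i≥r, start 0; Z[23]=0
i=24: i≥r, start 0; Z[24]=0
i=25: i≥r, start 0; Z[25]=0
i=26: i≥r, start 0; Z[26]=0
i=27: i≥r, start 0; Z[27]=2 extend→box=[27,29)
i=28: min(r-i=1, Z[1]=1)=1; Z[28]=2 extend→box=[28,30)
i=29: min(r-i=1, Z[1]=1)=1; Z[29]=4 extend→box=[29,33)
i=30: min(r-i=3, Z[1]=1)=1; Z[30]=1
i=31: min(r-i=2, Z[2]=0)=0; Z[31]=0
i=32: min(r-i=1, Z[3]=0)=0; Z[32]=0

[33, 1, 0, 0, 1, 0, 0, 1, 0, 1, 0, 0, 0, 3, 1, 0, 0, 0, 0, 4, 1, 0, 0, 0, 0, 0, 0, 2, 2, 4, 1, 0, 0]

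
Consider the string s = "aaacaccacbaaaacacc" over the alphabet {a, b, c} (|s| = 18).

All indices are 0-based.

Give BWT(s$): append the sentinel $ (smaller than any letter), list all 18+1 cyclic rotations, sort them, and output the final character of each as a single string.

cba$aaaaccccccaaaaa

rank  rotation             last
    0  $aaacaccacbaaaacacc  c
    1  aaaacacc$aaacaccacb  b
    2  aaacacc$aaacaccacba  a
    3  aaacaccacbaaaacacc$  $
    4  aacacc$aaacaccacbaa  a
    5  aacaccacbaaaacacc$a  a
    6  acacc$aaacaccacbaaa  a
    7  acaccacbaaaacacc$aa  a
    8  acbaaaacacc$aaacacc  c
    9  acc$aaacaccacbaaaac  c
   10  accacbaaaacacc$aaac  c
   11  baaaacacc$aaacaccac  c
   12  c$aaacaccacbaaaacac  c
   13  cacbaaaacacc$aaacac  c
   14  cacc$aaacaccacbaaaa  a
   15  caccacbaaaacacc$aaa  a
   16  cbaaaacacc$aaacacca  a
   17  cc$aaacaccacbaaaaca  a
   18  ccacbaaaacacc$aaaca  a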